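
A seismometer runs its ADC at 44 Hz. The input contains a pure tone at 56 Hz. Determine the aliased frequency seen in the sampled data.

56 Hz mod fs = 12 Hz.
12 Hz ≤ fs/2 = 22 Hz, appears at 12 Hz.

12 Hz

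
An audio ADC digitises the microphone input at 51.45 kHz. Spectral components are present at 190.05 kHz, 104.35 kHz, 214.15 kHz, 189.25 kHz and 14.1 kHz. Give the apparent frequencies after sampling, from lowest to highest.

1.45 kHz, 8.35 kHz, 14.1 kHz, 15.75 kHz, 16.55 kHz

fs/2 = 25.725 kHz.
190.05 kHz mod fs = 35.7 kHz.
35.7 kHz > fs/2 = 25.725 kHz, folds to fs − 35.7 kHz = 15.75 kHz.
104.35 kHz mod fs = 1.45 kHz.
1.45 kHz ≤ fs/2 = 25.725 kHz, appears at 1.45 kHz.
214.15 kHz mod fs = 8.35 kHz.
8.35 kHz ≤ fs/2 = 25.725 kHz, appears at 8.35 kHz.
189.25 kHz mod fs = 34.9 kHz.
34.9 kHz > fs/2 = 25.725 kHz, folds to fs − 34.9 kHz = 16.55 kHz.
14.1 kHz ≤ fs/2 = 25.725 kHz, passes unchanged.
Distinct values: {1.45 kHz, 8.35 kHz, 14.1 kHz, 15.75 kHz, 16.55 kHz}.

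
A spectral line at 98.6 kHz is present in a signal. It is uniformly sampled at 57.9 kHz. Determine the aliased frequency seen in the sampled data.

98.6 kHz mod fs = 40.7 kHz.
40.7 kHz > fs/2 = 28.95 kHz, folds to fs − 40.7 kHz = 17.2 kHz.

17.2 kHz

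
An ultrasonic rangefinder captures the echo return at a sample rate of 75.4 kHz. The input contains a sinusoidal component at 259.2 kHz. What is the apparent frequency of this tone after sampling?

33 kHz

259.2 kHz mod fs = 33 kHz.
33 kHz ≤ fs/2 = 37.7 kHz, appears at 33 kHz.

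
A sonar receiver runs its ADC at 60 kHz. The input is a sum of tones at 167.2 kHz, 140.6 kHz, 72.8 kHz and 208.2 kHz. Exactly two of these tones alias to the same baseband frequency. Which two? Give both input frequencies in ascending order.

fs/2 = 30 kHz.
167.2 kHz mod fs = 47.2 kHz.
47.2 kHz > fs/2 = 30 kHz, folds to fs − 47.2 kHz = 12.8 kHz.
140.6 kHz mod fs = 20.6 kHz.
20.6 kHz ≤ fs/2 = 30 kHz, appears at 20.6 kHz.
72.8 kHz mod fs = 12.8 kHz.
12.8 kHz ≤ fs/2 = 30 kHz, appears at 12.8 kHz.
208.2 kHz mod fs = 28.2 kHz.
28.2 kHz ≤ fs/2 = 30 kHz, appears at 28.2 kHz.
72.8 kHz and 167.2 kHz both map to 12.8 kHz.

72.8 kHz, 167.2 kHz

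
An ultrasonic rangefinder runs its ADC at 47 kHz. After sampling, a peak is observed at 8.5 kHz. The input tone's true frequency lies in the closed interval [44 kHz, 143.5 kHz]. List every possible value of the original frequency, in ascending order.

55.5 kHz, 85.5 kHz, 102.5 kHz, 132.5 kHz

Frequencies that alias to 8.5 kHz are k·fs ± 8.5 kHz for integer k ≥ 0.
k=0: 8.5 kHz.
k=1: 38.5 kHz, 55.5 kHz.
k=2: 85.5 kHz, 102.5 kHz.
k=3: 132.5 kHz, 149.5 kHz.
k=4: 179.5 kHz, 196.5 kHz.
Within [44 kHz, 143.5 kHz]: 55.5 kHz, 85.5 kHz, 102.5 kHz, 132.5 kHz.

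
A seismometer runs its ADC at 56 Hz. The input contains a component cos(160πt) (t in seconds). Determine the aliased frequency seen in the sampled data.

24 Hz

ω = 160π rad/s → f = ω/(2π) = 80 Hz.
80 Hz mod fs = 24 Hz.
24 Hz ≤ fs/2 = 28 Hz, appears at 24 Hz.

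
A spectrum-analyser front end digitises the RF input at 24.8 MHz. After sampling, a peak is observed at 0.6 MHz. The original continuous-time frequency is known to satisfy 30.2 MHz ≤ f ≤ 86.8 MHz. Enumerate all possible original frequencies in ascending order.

49 MHz, 50.2 MHz, 73.8 MHz, 75 MHz

Frequencies that alias to 0.6 MHz are k·fs ± 0.6 MHz for integer k ≥ 0.
k=0: 0.6 MHz.
k=1: 24.2 MHz, 25.4 MHz.
k=2: 49 MHz, 50.2 MHz.
k=3: 73.8 MHz, 75 MHz.
k=4: 98.6 MHz, 99.8 MHz.
Within [30.2 MHz, 86.8 MHz]: 49 MHz, 50.2 MHz, 73.8 MHz, 75 MHz.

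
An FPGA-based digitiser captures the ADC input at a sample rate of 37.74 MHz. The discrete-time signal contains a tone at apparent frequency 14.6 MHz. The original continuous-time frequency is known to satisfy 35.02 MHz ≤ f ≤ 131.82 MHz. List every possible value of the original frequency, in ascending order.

Frequencies that alias to 14.6 MHz are k·fs ± 14.6 MHz for integer k ≥ 0.
k=0: 14.6 MHz.
k=1: 23.14 MHz, 52.34 MHz.
k=2: 60.88 MHz, 90.08 MHz.
k=3: 98.62 MHz, 127.82 MHz.
k=4: 136.36 MHz, 165.56 MHz.
Within [35.02 MHz, 131.82 MHz]: 52.34 MHz, 60.88 MHz, 90.08 MHz, 98.62 MHz, 127.82 MHz.

52.34 MHz, 60.88 MHz, 90.08 MHz, 98.62 MHz, 127.82 MHz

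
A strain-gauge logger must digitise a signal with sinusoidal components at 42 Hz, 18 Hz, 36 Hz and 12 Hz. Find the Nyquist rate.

84 Hz

Highest-frequency component: 42 Hz.
Nyquist rate = 2 × 42 Hz = 84 Hz.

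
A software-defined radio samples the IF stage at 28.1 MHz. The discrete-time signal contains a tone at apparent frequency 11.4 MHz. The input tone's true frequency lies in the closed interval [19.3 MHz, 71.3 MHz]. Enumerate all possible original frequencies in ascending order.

Frequencies that alias to 11.4 MHz are k·fs ± 11.4 MHz for integer k ≥ 0.
k=0: 11.4 MHz.
k=1: 16.7 MHz, 39.5 MHz.
k=2: 44.8 MHz, 67.6 MHz.
k=3: 72.9 MHz, 95.7 MHz.
Within [19.3 MHz, 71.3 MHz]: 39.5 MHz, 44.8 MHz, 67.6 MHz.

39.5 MHz, 44.8 MHz, 67.6 MHz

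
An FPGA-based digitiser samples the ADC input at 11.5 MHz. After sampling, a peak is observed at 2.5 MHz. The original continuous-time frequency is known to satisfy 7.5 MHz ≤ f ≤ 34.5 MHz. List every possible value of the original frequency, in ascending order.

Frequencies that alias to 2.5 MHz are k·fs ± 2.5 MHz for integer k ≥ 0.
k=0: 2.5 MHz.
k=1: 9 MHz, 14 MHz.
k=2: 20.5 MHz, 25.5 MHz.
k=3: 32 MHz, 37 MHz.
k=4: 43.5 MHz, 48.5 MHz.
Within [7.5 MHz, 34.5 MHz]: 9 MHz, 14 MHz, 20.5 MHz, 25.5 MHz, 32 MHz.

9 MHz, 14 MHz, 20.5 MHz, 25.5 MHz, 32 MHz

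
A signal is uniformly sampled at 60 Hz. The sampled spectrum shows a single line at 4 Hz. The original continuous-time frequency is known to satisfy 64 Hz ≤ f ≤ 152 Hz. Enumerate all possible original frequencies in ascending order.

Frequencies that alias to 4 Hz are k·fs ± 4 Hz for integer k ≥ 0.
k=0: 4 Hz.
k=1: 56 Hz, 64 Hz.
k=2: 116 Hz, 124 Hz.
k=3: 176 Hz, 184 Hz.
Within [64 Hz, 152 Hz]: 64 Hz, 116 Hz, 124 Hz.

64 Hz, 116 Hz, 124 Hz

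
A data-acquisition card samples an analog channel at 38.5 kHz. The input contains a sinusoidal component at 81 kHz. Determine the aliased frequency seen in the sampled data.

4 kHz

81 kHz mod fs = 4 kHz.
4 kHz ≤ fs/2 = 19.25 kHz, appears at 4 kHz.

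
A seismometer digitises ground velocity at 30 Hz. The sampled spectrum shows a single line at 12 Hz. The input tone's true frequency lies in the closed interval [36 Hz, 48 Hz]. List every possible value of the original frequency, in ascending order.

42 Hz, 48 Hz

Frequencies that alias to 12 Hz are k·fs ± 12 Hz for integer k ≥ 0.
k=0: 12 Hz.
k=1: 18 Hz, 42 Hz.
k=2: 48 Hz, 72 Hz.
k=3: 78 Hz, 102 Hz.
Within [36 Hz, 48 Hz]: 42 Hz, 48 Hz.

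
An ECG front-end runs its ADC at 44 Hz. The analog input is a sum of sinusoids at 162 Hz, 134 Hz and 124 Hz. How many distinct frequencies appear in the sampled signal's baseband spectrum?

fs/2 = 22 Hz.
162 Hz mod fs = 30 Hz.
30 Hz > fs/2 = 22 Hz, folds to fs − 30 Hz = 14 Hz.
134 Hz mod fs = 2 Hz.
2 Hz ≤ fs/2 = 22 Hz, appears at 2 Hz.
124 Hz mod fs = 36 Hz.
36 Hz > fs/2 = 22 Hz, folds to fs − 36 Hz = 8 Hz.
Distinct values: {2 Hz, 8 Hz, 14 Hz} → 3.

3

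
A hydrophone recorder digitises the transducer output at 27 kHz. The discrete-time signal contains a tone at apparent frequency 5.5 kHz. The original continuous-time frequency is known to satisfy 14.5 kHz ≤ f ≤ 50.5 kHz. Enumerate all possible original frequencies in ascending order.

21.5 kHz, 32.5 kHz, 48.5 kHz

Frequencies that alias to 5.5 kHz are k·fs ± 5.5 kHz for integer k ≥ 0.
k=0: 5.5 kHz.
k=1: 21.5 kHz, 32.5 kHz.
k=2: 48.5 kHz, 59.5 kHz.
k=3: 75.5 kHz, 86.5 kHz.
Within [14.5 kHz, 50.5 kHz]: 21.5 kHz, 32.5 kHz, 48.5 kHz.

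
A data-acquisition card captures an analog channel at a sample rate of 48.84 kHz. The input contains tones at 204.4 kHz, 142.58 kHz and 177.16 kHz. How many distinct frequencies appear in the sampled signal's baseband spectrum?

3

fs/2 = 24.42 kHz.
204.4 kHz mod fs = 9.04 kHz.
9.04 kHz ≤ fs/2 = 24.42 kHz, appears at 9.04 kHz.
142.58 kHz mod fs = 44.9 kHz.
44.9 kHz > fs/2 = 24.42 kHz, folds to fs − 44.9 kHz = 3.94 kHz.
177.16 kHz mod fs = 30.64 kHz.
30.64 kHz > fs/2 = 24.42 kHz, folds to fs − 30.64 kHz = 18.2 kHz.
Distinct values: {3.94 kHz, 9.04 kHz, 18.2 kHz} → 3.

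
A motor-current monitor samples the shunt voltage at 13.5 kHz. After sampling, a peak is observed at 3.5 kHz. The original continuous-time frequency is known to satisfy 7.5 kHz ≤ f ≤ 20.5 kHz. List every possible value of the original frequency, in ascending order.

10 kHz, 17 kHz

Frequencies that alias to 3.5 kHz are k·fs ± 3.5 kHz for integer k ≥ 0.
k=0: 3.5 kHz.
k=1: 10 kHz, 17 kHz.
k=2: 23.5 kHz, 30.5 kHz.
Within [7.5 kHz, 20.5 kHz]: 10 kHz, 17 kHz.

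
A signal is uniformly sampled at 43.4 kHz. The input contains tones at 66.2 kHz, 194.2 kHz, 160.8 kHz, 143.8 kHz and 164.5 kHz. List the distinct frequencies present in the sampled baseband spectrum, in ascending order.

fs/2 = 21.7 kHz.
66.2 kHz mod fs = 22.8 kHz.
22.8 kHz > fs/2 = 21.7 kHz, folds to fs − 22.8 kHz = 20.6 kHz.
194.2 kHz mod fs = 20.6 kHz.
20.6 kHz ≤ fs/2 = 21.7 kHz, appears at 20.6 kHz.
160.8 kHz mod fs = 30.6 kHz.
30.6 kHz > fs/2 = 21.7 kHz, folds to fs − 30.6 kHz = 12.8 kHz.
143.8 kHz mod fs = 13.6 kHz.
13.6 kHz ≤ fs/2 = 21.7 kHz, appears at 13.6 kHz.
164.5 kHz mod fs = 34.3 kHz.
34.3 kHz > fs/2 = 21.7 kHz, folds to fs − 34.3 kHz = 9.1 kHz.
Distinct values: {9.1 kHz, 12.8 kHz, 13.6 kHz, 20.6 kHz}.

9.1 kHz, 12.8 kHz, 13.6 kHz, 20.6 kHz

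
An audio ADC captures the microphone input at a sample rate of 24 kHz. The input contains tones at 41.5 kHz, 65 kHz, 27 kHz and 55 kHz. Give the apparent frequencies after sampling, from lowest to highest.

fs/2 = 12 kHz.
41.5 kHz mod fs = 17.5 kHz.
17.5 kHz > fs/2 = 12 kHz, folds to fs − 17.5 kHz = 6.5 kHz.
65 kHz mod fs = 17 kHz.
17 kHz > fs/2 = 12 kHz, folds to fs − 17 kHz = 7 kHz.
27 kHz mod fs = 3 kHz.
3 kHz ≤ fs/2 = 12 kHz, appears at 3 kHz.
55 kHz mod fs = 7 kHz.
7 kHz ≤ fs/2 = 12 kHz, appears at 7 kHz.
Distinct values: {3 kHz, 6.5 kHz, 7 kHz}.

3 kHz, 6.5 kHz, 7 kHz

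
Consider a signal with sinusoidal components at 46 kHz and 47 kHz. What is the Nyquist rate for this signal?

Highest-frequency component: 47 kHz.
Nyquist rate = 2 × 47 kHz = 94 kHz.

94 kHz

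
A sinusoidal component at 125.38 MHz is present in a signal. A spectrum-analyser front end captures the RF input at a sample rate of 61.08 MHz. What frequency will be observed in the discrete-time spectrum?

3.22 MHz

125.38 MHz mod fs = 3.22 MHz.
3.22 MHz ≤ fs/2 = 30.54 MHz, appears at 3.22 MHz.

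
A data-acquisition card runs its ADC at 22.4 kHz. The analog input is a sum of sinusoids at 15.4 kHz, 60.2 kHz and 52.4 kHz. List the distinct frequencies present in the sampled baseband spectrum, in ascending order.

7 kHz, 7.6 kHz

fs/2 = 11.2 kHz.
15.4 kHz > fs/2 = 11.2 kHz, folds to fs − 15.4 kHz = 7 kHz.
60.2 kHz mod fs = 15.4 kHz.
15.4 kHz > fs/2 = 11.2 kHz, folds to fs − 15.4 kHz = 7 kHz.
52.4 kHz mod fs = 7.6 kHz.
7.6 kHz ≤ fs/2 = 11.2 kHz, appears at 7.6 kHz.
Distinct values: {7 kHz, 7.6 kHz}.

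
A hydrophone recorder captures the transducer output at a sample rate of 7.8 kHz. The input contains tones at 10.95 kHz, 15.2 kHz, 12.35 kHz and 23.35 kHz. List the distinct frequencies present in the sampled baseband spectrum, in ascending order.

0.05 kHz, 0.4 kHz, 3.15 kHz, 3.25 kHz

fs/2 = 3.9 kHz.
10.95 kHz mod fs = 3.15 kHz.
3.15 kHz ≤ fs/2 = 3.9 kHz, appears at 3.15 kHz.
15.2 kHz mod fs = 7.4 kHz.
7.4 kHz > fs/2 = 3.9 kHz, folds to fs − 7.4 kHz = 0.4 kHz.
12.35 kHz mod fs = 4.55 kHz.
4.55 kHz > fs/2 = 3.9 kHz, folds to fs − 4.55 kHz = 3.25 kHz.
23.35 kHz mod fs = 7.75 kHz.
7.75 kHz > fs/2 = 3.9 kHz, folds to fs − 7.75 kHz = 0.05 kHz.
Distinct values: {0.05 kHz, 0.4 kHz, 3.15 kHz, 3.25 kHz}.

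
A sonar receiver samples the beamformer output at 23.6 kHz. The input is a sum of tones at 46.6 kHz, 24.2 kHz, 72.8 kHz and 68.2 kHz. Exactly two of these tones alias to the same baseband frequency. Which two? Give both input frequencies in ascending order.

fs/2 = 11.8 kHz.
46.6 kHz mod fs = 23 kHz.
23 kHz > fs/2 = 11.8 kHz, folds to fs − 23 kHz = 0.6 kHz.
24.2 kHz mod fs = 0.6 kHz.
0.6 kHz ≤ fs/2 = 11.8 kHz, appears at 0.6 kHz.
72.8 kHz mod fs = 2 kHz.
2 kHz ≤ fs/2 = 11.8 kHz, appears at 2 kHz.
68.2 kHz mod fs = 21 kHz.
21 kHz > fs/2 = 11.8 kHz, folds to fs − 21 kHz = 2.6 kHz.
24.2 kHz and 46.6 kHz both map to 0.6 kHz.

24.2 kHz, 46.6 kHz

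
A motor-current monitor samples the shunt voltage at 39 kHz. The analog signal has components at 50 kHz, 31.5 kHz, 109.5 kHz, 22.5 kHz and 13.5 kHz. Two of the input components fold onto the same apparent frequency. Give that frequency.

7.5 kHz

fs/2 = 19.5 kHz.
50 kHz mod fs = 11 kHz.
11 kHz ≤ fs/2 = 19.5 kHz, appears at 11 kHz.
31.5 kHz > fs/2 = 19.5 kHz, folds to fs − 31.5 kHz = 7.5 kHz.
109.5 kHz mod fs = 31.5 kHz.
31.5 kHz > fs/2 = 19.5 kHz, folds to fs − 31.5 kHz = 7.5 kHz.
22.5 kHz > fs/2 = 19.5 kHz, folds to fs − 22.5 kHz = 16.5 kHz.
13.5 kHz ≤ fs/2 = 19.5 kHz, passes unchanged.
31.5 kHz and 109.5 kHz both map to 7.5 kHz.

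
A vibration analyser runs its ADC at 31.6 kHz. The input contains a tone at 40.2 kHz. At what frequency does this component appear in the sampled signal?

40.2 kHz mod fs = 8.6 kHz.
8.6 kHz ≤ fs/2 = 15.8 kHz, appears at 8.6 kHz.

8.6 kHz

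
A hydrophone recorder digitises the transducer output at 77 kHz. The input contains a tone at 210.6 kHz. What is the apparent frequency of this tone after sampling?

210.6 kHz mod fs = 56.6 kHz.
56.6 kHz > fs/2 = 38.5 kHz, folds to fs − 56.6 kHz = 20.4 kHz.

20.4 kHz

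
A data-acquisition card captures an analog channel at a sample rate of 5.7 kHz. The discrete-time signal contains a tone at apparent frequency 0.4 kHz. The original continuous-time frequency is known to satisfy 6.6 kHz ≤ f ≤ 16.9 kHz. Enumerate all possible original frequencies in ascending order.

Frequencies that alias to 0.4 kHz are k·fs ± 0.4 kHz for integer k ≥ 0.
k=0: 0.4 kHz.
k=1: 5.3 kHz, 6.1 kHz.
k=2: 11 kHz, 11.8 kHz.
k=3: 16.7 kHz, 17.5 kHz.
k=4: 22.4 kHz, 23.2 kHz.
Within [6.6 kHz, 16.9 kHz]: 11 kHz, 11.8 kHz, 16.7 kHz.

11 kHz, 11.8 kHz, 16.7 kHz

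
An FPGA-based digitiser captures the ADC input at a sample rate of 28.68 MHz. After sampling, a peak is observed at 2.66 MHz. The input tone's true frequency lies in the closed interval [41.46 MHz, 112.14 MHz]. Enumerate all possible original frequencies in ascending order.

Frequencies that alias to 2.66 MHz are k·fs ± 2.66 MHz for integer k ≥ 0.
k=0: 2.66 MHz.
k=1: 26.02 MHz, 31.34 MHz.
k=2: 54.7 MHz, 60.02 MHz.
k=3: 83.38 MHz, 88.7 MHz.
k=4: 112.06 MHz, 117.38 MHz.
k=5: 140.74 MHz, 146.06 MHz.
Within [41.46 MHz, 112.14 MHz]: 54.7 MHz, 60.02 MHz, 83.38 MHz, 88.7 MHz, 112.06 MHz.

54.7 MHz, 60.02 MHz, 83.38 MHz, 88.7 MHz, 112.06 MHz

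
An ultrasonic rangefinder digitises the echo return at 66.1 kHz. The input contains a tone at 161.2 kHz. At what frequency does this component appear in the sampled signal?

29 kHz

161.2 kHz mod fs = 29 kHz.
29 kHz ≤ fs/2 = 33.05 kHz, appears at 29 kHz.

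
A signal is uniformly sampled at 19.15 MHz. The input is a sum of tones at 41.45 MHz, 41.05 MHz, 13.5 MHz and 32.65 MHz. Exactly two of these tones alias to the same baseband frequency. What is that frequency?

fs/2 = 9.575 MHz.
41.45 MHz mod fs = 3.15 MHz.
3.15 MHz ≤ fs/2 = 9.575 MHz, appears at 3.15 MHz.
41.05 MHz mod fs = 2.75 MHz.
2.75 MHz ≤ fs/2 = 9.575 MHz, appears at 2.75 MHz.
13.5 MHz > fs/2 = 9.575 MHz, folds to fs − 13.5 MHz = 5.65 MHz.
32.65 MHz mod fs = 13.5 MHz.
13.5 MHz > fs/2 = 9.575 MHz, folds to fs − 13.5 MHz = 5.65 MHz.
13.5 MHz and 32.65 MHz both map to 5.65 MHz.

5.65 MHz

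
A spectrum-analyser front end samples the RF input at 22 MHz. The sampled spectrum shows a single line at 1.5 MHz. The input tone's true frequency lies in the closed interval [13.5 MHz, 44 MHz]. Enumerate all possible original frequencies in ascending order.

20.5 MHz, 23.5 MHz, 42.5 MHz

Frequencies that alias to 1.5 MHz are k·fs ± 1.5 MHz for integer k ≥ 0.
k=0: 1.5 MHz.
k=1: 20.5 MHz, 23.5 MHz.
k=2: 42.5 MHz, 45.5 MHz.
k=3: 64.5 MHz, 67.5 MHz.
Within [13.5 MHz, 44 MHz]: 20.5 MHz, 23.5 MHz, 42.5 MHz.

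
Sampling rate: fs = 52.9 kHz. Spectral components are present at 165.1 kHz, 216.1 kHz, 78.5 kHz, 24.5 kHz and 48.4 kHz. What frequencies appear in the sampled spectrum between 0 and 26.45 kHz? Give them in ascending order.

fs/2 = 26.45 kHz.
165.1 kHz mod fs = 6.4 kHz.
6.4 kHz ≤ fs/2 = 26.45 kHz, appears at 6.4 kHz.
216.1 kHz mod fs = 4.5 kHz.
4.5 kHz ≤ fs/2 = 26.45 kHz, appears at 4.5 kHz.
78.5 kHz mod fs = 25.6 kHz.
25.6 kHz ≤ fs/2 = 26.45 kHz, appears at 25.6 kHz.
24.5 kHz ≤ fs/2 = 26.45 kHz, passes unchanged.
48.4 kHz > fs/2 = 26.45 kHz, folds to fs − 48.4 kHz = 4.5 kHz.
Distinct values: {4.5 kHz, 6.4 kHz, 24.5 kHz, 25.6 kHz}.

4.5 kHz, 6.4 kHz, 24.5 kHz, 25.6 kHz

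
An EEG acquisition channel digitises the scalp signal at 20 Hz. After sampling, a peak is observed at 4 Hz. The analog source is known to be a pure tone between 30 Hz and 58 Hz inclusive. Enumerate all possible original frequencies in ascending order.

36 Hz, 44 Hz, 56 Hz

Frequencies that alias to 4 Hz are k·fs ± 4 Hz for integer k ≥ 0.
k=0: 4 Hz.
k=1: 16 Hz, 24 Hz.
k=2: 36 Hz, 44 Hz.
k=3: 56 Hz, 64 Hz.
k=4: 76 Hz, 84 Hz.
Within [30 Hz, 58 Hz]: 36 Hz, 44 Hz, 56 Hz.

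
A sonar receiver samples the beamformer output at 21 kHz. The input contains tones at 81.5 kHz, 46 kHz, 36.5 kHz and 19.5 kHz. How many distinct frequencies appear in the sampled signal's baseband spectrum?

4

fs/2 = 10.5 kHz.
81.5 kHz mod fs = 18.5 kHz.
18.5 kHz > fs/2 = 10.5 kHz, folds to fs − 18.5 kHz = 2.5 kHz.
46 kHz mod fs = 4 kHz.
4 kHz ≤ fs/2 = 10.5 kHz, appears at 4 kHz.
36.5 kHz mod fs = 15.5 kHz.
15.5 kHz > fs/2 = 10.5 kHz, folds to fs − 15.5 kHz = 5.5 kHz.
19.5 kHz > fs/2 = 10.5 kHz, folds to fs − 19.5 kHz = 1.5 kHz.
Distinct values: {1.5 kHz, 2.5 kHz, 4 kHz, 5.5 kHz} → 4.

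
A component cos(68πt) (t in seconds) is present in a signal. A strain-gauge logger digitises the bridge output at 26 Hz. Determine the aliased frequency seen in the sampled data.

8 Hz

ω = 68π rad/s → f = ω/(2π) = 34 Hz.
34 Hz mod fs = 8 Hz.
8 Hz ≤ fs/2 = 13 Hz, appears at 8 Hz.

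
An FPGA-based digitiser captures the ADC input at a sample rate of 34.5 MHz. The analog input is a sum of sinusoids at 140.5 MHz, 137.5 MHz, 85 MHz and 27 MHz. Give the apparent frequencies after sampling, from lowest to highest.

fs/2 = 17.25 MHz.
140.5 MHz mod fs = 2.5 MHz.
2.5 MHz ≤ fs/2 = 17.25 MHz, appears at 2.5 MHz.
137.5 MHz mod fs = 34 MHz.
34 MHz > fs/2 = 17.25 MHz, folds to fs − 34 MHz = 0.5 MHz.
85 MHz mod fs = 16 MHz.
16 MHz ≤ fs/2 = 17.25 MHz, appears at 16 MHz.
27 MHz > fs/2 = 17.25 MHz, folds to fs − 27 MHz = 7.5 MHz.
Distinct values: {0.5 MHz, 2.5 MHz, 7.5 MHz, 16 MHz}.

0.5 MHz, 2.5 MHz, 7.5 MHz, 16 MHz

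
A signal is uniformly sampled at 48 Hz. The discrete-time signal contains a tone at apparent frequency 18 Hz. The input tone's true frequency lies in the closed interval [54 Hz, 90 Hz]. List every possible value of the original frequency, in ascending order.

66 Hz, 78 Hz

Frequencies that alias to 18 Hz are k·fs ± 18 Hz for integer k ≥ 0.
k=0: 18 Hz.
k=1: 30 Hz, 66 Hz.
k=2: 78 Hz, 114 Hz.
k=3: 126 Hz, 162 Hz.
Within [54 Hz, 90 Hz]: 66 Hz, 78 Hz.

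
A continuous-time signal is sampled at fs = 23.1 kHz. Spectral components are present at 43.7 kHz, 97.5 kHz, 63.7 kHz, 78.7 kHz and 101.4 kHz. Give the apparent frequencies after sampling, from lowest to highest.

2.5 kHz, 5.1 kHz, 5.6 kHz, 9 kHz, 9.4 kHz

fs/2 = 11.55 kHz.
43.7 kHz mod fs = 20.6 kHz.
20.6 kHz > fs/2 = 11.55 kHz, folds to fs − 20.6 kHz = 2.5 kHz.
97.5 kHz mod fs = 5.1 kHz.
5.1 kHz ≤ fs/2 = 11.55 kHz, appears at 5.1 kHz.
63.7 kHz mod fs = 17.5 kHz.
17.5 kHz > fs/2 = 11.55 kHz, folds to fs − 17.5 kHz = 5.6 kHz.
78.7 kHz mod fs = 9.4 kHz.
9.4 kHz ≤ fs/2 = 11.55 kHz, appears at 9.4 kHz.
101.4 kHz mod fs = 9 kHz.
9 kHz ≤ fs/2 = 11.55 kHz, appears at 9 kHz.
Distinct values: {2.5 kHz, 5.1 kHz, 5.6 kHz, 9 kHz, 9.4 kHz}.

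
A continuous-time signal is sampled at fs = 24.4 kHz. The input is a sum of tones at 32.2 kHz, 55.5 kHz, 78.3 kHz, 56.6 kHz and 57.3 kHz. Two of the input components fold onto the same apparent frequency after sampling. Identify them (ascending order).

32.2 kHz, 56.6 kHz

fs/2 = 12.2 kHz.
32.2 kHz mod fs = 7.8 kHz.
7.8 kHz ≤ fs/2 = 12.2 kHz, appears at 7.8 kHz.
55.5 kHz mod fs = 6.7 kHz.
6.7 kHz ≤ fs/2 = 12.2 kHz, appears at 6.7 kHz.
78.3 kHz mod fs = 5.1 kHz.
5.1 kHz ≤ fs/2 = 12.2 kHz, appears at 5.1 kHz.
56.6 kHz mod fs = 7.8 kHz.
7.8 kHz ≤ fs/2 = 12.2 kHz, appears at 7.8 kHz.
57.3 kHz mod fs = 8.5 kHz.
8.5 kHz ≤ fs/2 = 12.2 kHz, appears at 8.5 kHz.
32.2 kHz and 56.6 kHz both map to 7.8 kHz.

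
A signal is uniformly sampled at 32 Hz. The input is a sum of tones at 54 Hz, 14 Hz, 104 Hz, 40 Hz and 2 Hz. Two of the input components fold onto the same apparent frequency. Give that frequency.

8 Hz

fs/2 = 16 Hz.
54 Hz mod fs = 22 Hz.
22 Hz > fs/2 = 16 Hz, folds to fs − 22 Hz = 10 Hz.
14 Hz ≤ fs/2 = 16 Hz, passes unchanged.
104 Hz mod fs = 8 Hz.
8 Hz ≤ fs/2 = 16 Hz, appears at 8 Hz.
40 Hz mod fs = 8 Hz.
8 Hz ≤ fs/2 = 16 Hz, appears at 8 Hz.
2 Hz ≤ fs/2 = 16 Hz, passes unchanged.
40 Hz and 104 Hz both map to 8 Hz.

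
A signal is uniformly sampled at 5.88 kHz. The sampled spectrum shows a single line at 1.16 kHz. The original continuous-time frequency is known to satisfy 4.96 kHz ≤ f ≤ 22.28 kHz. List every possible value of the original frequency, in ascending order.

Frequencies that alias to 1.16 kHz are k·fs ± 1.16 kHz for integer k ≥ 0.
k=0: 1.16 kHz.
k=1: 4.72 kHz, 7.04 kHz.
k=2: 10.6 kHz, 12.92 kHz.
k=3: 16.48 kHz, 18.8 kHz.
k=4: 22.36 kHz, 24.68 kHz.
Within [4.96 kHz, 22.28 kHz]: 7.04 kHz, 10.6 kHz, 12.92 kHz, 16.48 kHz, 18.8 kHz.

7.04 kHz, 10.6 kHz, 12.92 kHz, 16.48 kHz, 18.8 kHz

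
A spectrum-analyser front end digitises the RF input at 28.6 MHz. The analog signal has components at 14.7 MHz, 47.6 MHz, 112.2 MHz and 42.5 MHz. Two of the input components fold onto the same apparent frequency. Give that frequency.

fs/2 = 14.3 MHz.
14.7 MHz > fs/2 = 14.3 MHz, folds to fs − 14.7 MHz = 13.9 MHz.
47.6 MHz mod fs = 19 MHz.
19 MHz > fs/2 = 14.3 MHz, folds to fs − 19 MHz = 9.6 MHz.
112.2 MHz mod fs = 26.4 MHz.
26.4 MHz > fs/2 = 14.3 MHz, folds to fs − 26.4 MHz = 2.2 MHz.
42.5 MHz mod fs = 13.9 MHz.
13.9 MHz ≤ fs/2 = 14.3 MHz, appears at 13.9 MHz.
14.7 MHz and 42.5 MHz both map to 13.9 MHz.

13.9 MHz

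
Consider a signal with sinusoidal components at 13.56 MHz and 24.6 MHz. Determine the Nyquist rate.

49.2 MHz

Highest-frequency component: 24.6 MHz.
Nyquist rate = 2 × 24.6 MHz = 49.2 MHz.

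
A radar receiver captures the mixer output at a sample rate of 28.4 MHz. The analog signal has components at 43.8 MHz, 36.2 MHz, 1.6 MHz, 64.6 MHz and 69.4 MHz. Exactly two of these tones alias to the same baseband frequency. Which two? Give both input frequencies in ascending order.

fs/2 = 14.2 MHz.
43.8 MHz mod fs = 15.4 MHz.
15.4 MHz > fs/2 = 14.2 MHz, folds to fs − 15.4 MHz = 13 MHz.
36.2 MHz mod fs = 7.8 MHz.
7.8 MHz ≤ fs/2 = 14.2 MHz, appears at 7.8 MHz.
1.6 MHz ≤ fs/2 = 14.2 MHz, passes unchanged.
64.6 MHz mod fs = 7.8 MHz.
7.8 MHz ≤ fs/2 = 14.2 MHz, appears at 7.8 MHz.
69.4 MHz mod fs = 12.6 MHz.
12.6 MHz ≤ fs/2 = 14.2 MHz, appears at 12.6 MHz.
36.2 MHz and 64.6 MHz both map to 7.8 MHz.

36.2 MHz, 64.6 MHz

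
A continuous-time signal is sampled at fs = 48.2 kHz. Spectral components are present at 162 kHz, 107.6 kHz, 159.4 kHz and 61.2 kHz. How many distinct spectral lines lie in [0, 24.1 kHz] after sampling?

4

fs/2 = 24.1 kHz.
162 kHz mod fs = 17.4 kHz.
17.4 kHz ≤ fs/2 = 24.1 kHz, appears at 17.4 kHz.
107.6 kHz mod fs = 11.2 kHz.
11.2 kHz ≤ fs/2 = 24.1 kHz, appears at 11.2 kHz.
159.4 kHz mod fs = 14.8 kHz.
14.8 kHz ≤ fs/2 = 24.1 kHz, appears at 14.8 kHz.
61.2 kHz mod fs = 13 kHz.
13 kHz ≤ fs/2 = 24.1 kHz, appears at 13 kHz.
Distinct values: {11.2 kHz, 13 kHz, 14.8 kHz, 17.4 kHz} → 4.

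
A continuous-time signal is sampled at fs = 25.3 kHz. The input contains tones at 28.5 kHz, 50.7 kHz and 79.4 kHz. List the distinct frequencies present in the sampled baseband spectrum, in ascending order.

0.1 kHz, 3.2 kHz, 3.5 kHz

fs/2 = 12.65 kHz.
28.5 kHz mod fs = 3.2 kHz.
3.2 kHz ≤ fs/2 = 12.65 kHz, appears at 3.2 kHz.
50.7 kHz mod fs = 0.1 kHz.
0.1 kHz ≤ fs/2 = 12.65 kHz, appears at 0.1 kHz.
79.4 kHz mod fs = 3.5 kHz.
3.5 kHz ≤ fs/2 = 12.65 kHz, appears at 3.5 kHz.
Distinct values: {0.1 kHz, 3.2 kHz, 3.5 kHz}.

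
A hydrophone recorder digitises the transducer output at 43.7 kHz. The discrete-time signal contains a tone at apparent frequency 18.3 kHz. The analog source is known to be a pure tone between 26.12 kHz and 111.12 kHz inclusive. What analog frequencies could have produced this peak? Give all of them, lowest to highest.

Frequencies that alias to 18.3 kHz are k·fs ± 18.3 kHz for integer k ≥ 0.
k=0: 18.3 kHz.
k=1: 25.4 kHz, 62 kHz.
k=2: 69.1 kHz, 105.7 kHz.
k=3: 112.8 kHz, 149.4 kHz.
Within [26.12 kHz, 111.12 kHz]: 62 kHz, 69.1 kHz, 105.7 kHz.

62 kHz, 69.1 kHz, 105.7 kHz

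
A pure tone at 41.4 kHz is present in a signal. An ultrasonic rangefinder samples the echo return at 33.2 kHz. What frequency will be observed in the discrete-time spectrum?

41.4 kHz mod fs = 8.2 kHz.
8.2 kHz ≤ fs/2 = 16.6 kHz, appears at 8.2 kHz.

8.2 kHz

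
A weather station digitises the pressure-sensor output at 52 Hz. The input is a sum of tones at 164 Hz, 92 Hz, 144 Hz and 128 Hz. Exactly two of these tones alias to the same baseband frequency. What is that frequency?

12 Hz

fs/2 = 26 Hz.
164 Hz mod fs = 8 Hz.
8 Hz ≤ fs/2 = 26 Hz, appears at 8 Hz.
92 Hz mod fs = 40 Hz.
40 Hz > fs/2 = 26 Hz, folds to fs − 40 Hz = 12 Hz.
144 Hz mod fs = 40 Hz.
40 Hz > fs/2 = 26 Hz, folds to fs − 40 Hz = 12 Hz.
128 Hz mod fs = 24 Hz.
24 Hz ≤ fs/2 = 26 Hz, appears at 24 Hz.
92 Hz and 144 Hz both map to 12 Hz.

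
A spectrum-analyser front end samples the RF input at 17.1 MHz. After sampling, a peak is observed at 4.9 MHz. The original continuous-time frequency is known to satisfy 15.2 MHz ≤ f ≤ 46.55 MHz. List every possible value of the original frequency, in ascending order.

Frequencies that alias to 4.9 MHz are k·fs ± 4.9 MHz for integer k ≥ 0.
k=0: 4.9 MHz.
k=1: 12.2 MHz, 22 MHz.
k=2: 29.3 MHz, 39.1 MHz.
k=3: 46.4 MHz, 56.2 MHz.
k=4: 63.5 MHz, 73.3 MHz.
Within [15.2 MHz, 46.55 MHz]: 22 MHz, 29.3 MHz, 39.1 MHz, 46.4 MHz.

22 MHz, 29.3 MHz, 39.1 MHz, 46.4 MHz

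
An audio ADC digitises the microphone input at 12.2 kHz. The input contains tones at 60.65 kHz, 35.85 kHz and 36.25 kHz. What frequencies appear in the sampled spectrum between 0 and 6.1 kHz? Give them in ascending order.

fs/2 = 6.1 kHz.
60.65 kHz mod fs = 11.85 kHz.
11.85 kHz > fs/2 = 6.1 kHz, folds to fs − 11.85 kHz = 0.35 kHz.
35.85 kHz mod fs = 11.45 kHz.
11.45 kHz > fs/2 = 6.1 kHz, folds to fs − 11.45 kHz = 0.75 kHz.
36.25 kHz mod fs = 11.85 kHz.
11.85 kHz > fs/2 = 6.1 kHz, folds to fs − 11.85 kHz = 0.35 kHz.
Distinct values: {0.35 kHz, 0.75 kHz}.

0.35 kHz, 0.75 kHz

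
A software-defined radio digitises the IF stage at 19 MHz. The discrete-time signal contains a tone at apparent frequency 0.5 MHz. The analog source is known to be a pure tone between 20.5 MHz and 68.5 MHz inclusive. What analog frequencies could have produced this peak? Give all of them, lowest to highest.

Frequencies that alias to 0.5 MHz are k·fs ± 0.5 MHz for integer k ≥ 0.
k=0: 0.5 MHz.
k=1: 18.5 MHz, 19.5 MHz.
k=2: 37.5 MHz, 38.5 MHz.
k=3: 56.5 MHz, 57.5 MHz.
k=4: 75.5 MHz, 76.5 MHz.
Within [20.5 MHz, 68.5 MHz]: 37.5 MHz, 38.5 MHz, 56.5 MHz, 57.5 MHz.

37.5 MHz, 38.5 MHz, 56.5 MHz, 57.5 MHz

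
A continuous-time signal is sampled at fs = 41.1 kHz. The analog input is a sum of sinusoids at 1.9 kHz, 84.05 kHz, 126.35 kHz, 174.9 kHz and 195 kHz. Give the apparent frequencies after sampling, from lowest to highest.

fs/2 = 20.55 kHz.
1.9 kHz ≤ fs/2 = 20.55 kHz, passes unchanged.
84.05 kHz mod fs = 1.85 kHz.
1.85 kHz ≤ fs/2 = 20.55 kHz, appears at 1.85 kHz.
126.35 kHz mod fs = 3.05 kHz.
3.05 kHz ≤ fs/2 = 20.55 kHz, appears at 3.05 kHz.
174.9 kHz mod fs = 10.5 kHz.
10.5 kHz ≤ fs/2 = 20.55 kHz, appears at 10.5 kHz.
195 kHz mod fs = 30.6 kHz.
30.6 kHz > fs/2 = 20.55 kHz, folds to fs − 30.6 kHz = 10.5 kHz.
Distinct values: {1.85 kHz, 1.9 kHz, 3.05 kHz, 10.5 kHz}.

1.85 kHz, 1.9 kHz, 3.05 kHz, 10.5 kHz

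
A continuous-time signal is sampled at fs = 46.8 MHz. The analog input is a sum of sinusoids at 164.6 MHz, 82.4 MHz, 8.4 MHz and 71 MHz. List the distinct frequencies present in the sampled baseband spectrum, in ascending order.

fs/2 = 23.4 MHz.
164.6 MHz mod fs = 24.2 MHz.
24.2 MHz > fs/2 = 23.4 MHz, folds to fs − 24.2 MHz = 22.6 MHz.
82.4 MHz mod fs = 35.6 MHz.
35.6 MHz > fs/2 = 23.4 MHz, folds to fs − 35.6 MHz = 11.2 MHz.
8.4 MHz ≤ fs/2 = 23.4 MHz, passes unchanged.
71 MHz mod fs = 24.2 MHz.
24.2 MHz > fs/2 = 23.4 MHz, folds to fs − 24.2 MHz = 22.6 MHz.
Distinct values: {8.4 MHz, 11.2 MHz, 22.6 MHz}.

8.4 MHz, 11.2 MHz, 22.6 MHz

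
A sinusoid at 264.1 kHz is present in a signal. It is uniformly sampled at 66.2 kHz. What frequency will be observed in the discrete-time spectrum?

0.7 kHz

264.1 kHz mod fs = 65.5 kHz.
65.5 kHz > fs/2 = 33.1 kHz, folds to fs − 65.5 kHz = 0.7 kHz.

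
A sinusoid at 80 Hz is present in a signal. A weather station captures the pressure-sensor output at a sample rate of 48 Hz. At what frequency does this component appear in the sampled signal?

80 Hz mod fs = 32 Hz.
32 Hz > fs/2 = 24 Hz, folds to fs − 32 Hz = 16 Hz.

16 Hz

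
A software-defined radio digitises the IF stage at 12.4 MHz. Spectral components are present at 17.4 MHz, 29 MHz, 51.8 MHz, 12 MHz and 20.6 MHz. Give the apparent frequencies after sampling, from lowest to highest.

fs/2 = 6.2 MHz.
17.4 MHz mod fs = 5 MHz.
5 MHz ≤ fs/2 = 6.2 MHz, appears at 5 MHz.
29 MHz mod fs = 4.2 MHz.
4.2 MHz ≤ fs/2 = 6.2 MHz, appears at 4.2 MHz.
51.8 MHz mod fs = 2.2 MHz.
2.2 MHz ≤ fs/2 = 6.2 MHz, appears at 2.2 MHz.
12 MHz > fs/2 = 6.2 MHz, folds to fs − 12 MHz = 0.4 MHz.
20.6 MHz mod fs = 8.2 MHz.
8.2 MHz > fs/2 = 6.2 MHz, folds to fs − 8.2 MHz = 4.2 MHz.
Distinct values: {0.4 MHz, 2.2 MHz, 4.2 MHz, 5 MHz}.

0.4 MHz, 2.2 MHz, 4.2 MHz, 5 MHz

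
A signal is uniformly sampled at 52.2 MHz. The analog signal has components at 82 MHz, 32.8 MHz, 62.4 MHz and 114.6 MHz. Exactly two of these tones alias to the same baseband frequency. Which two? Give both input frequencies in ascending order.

fs/2 = 26.1 MHz.
82 MHz mod fs = 29.8 MHz.
29.8 MHz > fs/2 = 26.1 MHz, folds to fs − 29.8 MHz = 22.4 MHz.
32.8 MHz > fs/2 = 26.1 MHz, folds to fs − 32.8 MHz = 19.4 MHz.
62.4 MHz mod fs = 10.2 MHz.
10.2 MHz ≤ fs/2 = 26.1 MHz, appears at 10.2 MHz.
114.6 MHz mod fs = 10.2 MHz.
10.2 MHz ≤ fs/2 = 26.1 MHz, appears at 10.2 MHz.
62.4 MHz and 114.6 MHz both map to 10.2 MHz.

62.4 MHz, 114.6 MHz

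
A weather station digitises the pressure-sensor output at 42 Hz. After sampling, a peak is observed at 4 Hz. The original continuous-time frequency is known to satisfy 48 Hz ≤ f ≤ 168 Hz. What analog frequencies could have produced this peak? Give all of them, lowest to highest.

80 Hz, 88 Hz, 122 Hz, 130 Hz, 164 Hz

Frequencies that alias to 4 Hz are k·fs ± 4 Hz for integer k ≥ 0.
k=0: 4 Hz.
k=1: 38 Hz, 46 Hz.
k=2: 80 Hz, 88 Hz.
k=3: 122 Hz, 130 Hz.
k=4: 164 Hz, 172 Hz.
k=5: 206 Hz, 214 Hz.
Within [48 Hz, 168 Hz]: 80 Hz, 88 Hz, 122 Hz, 130 Hz, 164 Hz.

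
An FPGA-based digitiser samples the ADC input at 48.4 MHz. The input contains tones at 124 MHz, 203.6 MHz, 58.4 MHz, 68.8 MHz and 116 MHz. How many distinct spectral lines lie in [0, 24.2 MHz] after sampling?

4

fs/2 = 24.2 MHz.
124 MHz mod fs = 27.2 MHz.
27.2 MHz > fs/2 = 24.2 MHz, folds to fs − 27.2 MHz = 21.2 MHz.
203.6 MHz mod fs = 10 MHz.
10 MHz ≤ fs/2 = 24.2 MHz, appears at 10 MHz.
58.4 MHz mod fs = 10 MHz.
10 MHz ≤ fs/2 = 24.2 MHz, appears at 10 MHz.
68.8 MHz mod fs = 20.4 MHz.
20.4 MHz ≤ fs/2 = 24.2 MHz, appears at 20.4 MHz.
116 MHz mod fs = 19.2 MHz.
19.2 MHz ≤ fs/2 = 24.2 MHz, appears at 19.2 MHz.
Distinct values: {10 MHz, 19.2 MHz, 20.4 MHz, 21.2 MHz} → 4.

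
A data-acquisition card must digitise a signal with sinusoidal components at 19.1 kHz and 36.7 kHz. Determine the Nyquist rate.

Highest-frequency component: 36.7 kHz.
Nyquist rate = 2 × 36.7 kHz = 73.4 kHz.

73.4 kHz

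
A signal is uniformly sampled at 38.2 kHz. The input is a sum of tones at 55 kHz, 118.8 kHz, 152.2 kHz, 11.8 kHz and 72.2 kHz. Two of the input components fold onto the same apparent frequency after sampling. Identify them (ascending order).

72.2 kHz, 118.8 kHz

fs/2 = 19.1 kHz.
55 kHz mod fs = 16.8 kHz.
16.8 kHz ≤ fs/2 = 19.1 kHz, appears at 16.8 kHz.
118.8 kHz mod fs = 4.2 kHz.
4.2 kHz ≤ fs/2 = 19.1 kHz, appears at 4.2 kHz.
152.2 kHz mod fs = 37.6 kHz.
37.6 kHz > fs/2 = 19.1 kHz, folds to fs − 37.6 kHz = 0.6 kHz.
11.8 kHz ≤ fs/2 = 19.1 kHz, passes unchanged.
72.2 kHz mod fs = 34 kHz.
34 kHz > fs/2 = 19.1 kHz, folds to fs − 34 kHz = 4.2 kHz.
72.2 kHz and 118.8 kHz both map to 4.2 kHz.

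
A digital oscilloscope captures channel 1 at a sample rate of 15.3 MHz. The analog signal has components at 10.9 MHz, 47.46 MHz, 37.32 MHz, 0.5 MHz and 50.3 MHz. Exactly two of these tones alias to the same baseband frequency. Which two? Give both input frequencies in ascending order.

fs/2 = 7.65 MHz.
10.9 MHz > fs/2 = 7.65 MHz, folds to fs − 10.9 MHz = 4.4 MHz.
47.46 MHz mod fs = 1.56 MHz.
1.56 MHz ≤ fs/2 = 7.65 MHz, appears at 1.56 MHz.
37.32 MHz mod fs = 6.72 MHz.
6.72 MHz ≤ fs/2 = 7.65 MHz, appears at 6.72 MHz.
0.5 MHz ≤ fs/2 = 7.65 MHz, passes unchanged.
50.3 MHz mod fs = 4.4 MHz.
4.4 MHz ≤ fs/2 = 7.65 MHz, appears at 4.4 MHz.
10.9 MHz and 50.3 MHz both map to 4.4 MHz.

10.9 MHz, 50.3 MHz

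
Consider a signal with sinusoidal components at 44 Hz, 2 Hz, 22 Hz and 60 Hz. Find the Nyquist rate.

120 Hz

Highest-frequency component: 60 Hz.
Nyquist rate = 2 × 60 Hz = 120 Hz.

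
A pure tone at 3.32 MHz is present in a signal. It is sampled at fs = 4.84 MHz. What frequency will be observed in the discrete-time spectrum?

1.52 MHz

3.32 MHz > fs/2 = 2.42 MHz, folds to fs − 3.32 MHz = 1.52 MHz.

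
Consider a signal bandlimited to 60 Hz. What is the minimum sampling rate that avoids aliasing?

Nyquist rate = 2 × 60 Hz = 120 Hz.

120 Hz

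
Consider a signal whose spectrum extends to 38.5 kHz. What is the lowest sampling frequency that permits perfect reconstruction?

77 kHz

Nyquist rate = 2 × 38.5 kHz = 77 kHz.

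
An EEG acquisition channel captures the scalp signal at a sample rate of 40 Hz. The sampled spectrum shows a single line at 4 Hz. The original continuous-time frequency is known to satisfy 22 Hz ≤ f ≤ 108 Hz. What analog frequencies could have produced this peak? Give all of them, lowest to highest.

36 Hz, 44 Hz, 76 Hz, 84 Hz

Frequencies that alias to 4 Hz are k·fs ± 4 Hz for integer k ≥ 0.
k=0: 4 Hz.
k=1: 36 Hz, 44 Hz.
k=2: 76 Hz, 84 Hz.
k=3: 116 Hz, 124 Hz.
Within [22 Hz, 108 Hz]: 36 Hz, 44 Hz, 76 Hz, 84 Hz.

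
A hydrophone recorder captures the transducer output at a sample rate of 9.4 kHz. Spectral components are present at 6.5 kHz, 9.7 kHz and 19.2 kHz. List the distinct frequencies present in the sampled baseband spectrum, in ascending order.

fs/2 = 4.7 kHz.
6.5 kHz > fs/2 = 4.7 kHz, folds to fs − 6.5 kHz = 2.9 kHz.
9.7 kHz mod fs = 0.3 kHz.
0.3 kHz ≤ fs/2 = 4.7 kHz, appears at 0.3 kHz.
19.2 kHz mod fs = 0.4 kHz.
0.4 kHz ≤ fs/2 = 4.7 kHz, appears at 0.4 kHz.
Distinct values: {0.3 kHz, 0.4 kHz, 2.9 kHz}.

0.3 kHz, 0.4 kHz, 2.9 kHz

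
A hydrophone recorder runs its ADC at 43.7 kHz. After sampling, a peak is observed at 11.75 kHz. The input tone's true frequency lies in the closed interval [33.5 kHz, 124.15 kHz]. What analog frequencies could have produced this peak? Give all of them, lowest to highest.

55.45 kHz, 75.65 kHz, 99.15 kHz, 119.35 kHz

Frequencies that alias to 11.75 kHz are k·fs ± 11.75 kHz for integer k ≥ 0.
k=0: 11.75 kHz.
k=1: 31.95 kHz, 55.45 kHz.
k=2: 75.65 kHz, 99.15 kHz.
k=3: 119.35 kHz, 142.85 kHz.
k=4: 163.05 kHz, 186.55 kHz.
Within [33.5 kHz, 124.15 kHz]: 55.45 kHz, 75.65 kHz, 99.15 kHz, 119.35 kHz.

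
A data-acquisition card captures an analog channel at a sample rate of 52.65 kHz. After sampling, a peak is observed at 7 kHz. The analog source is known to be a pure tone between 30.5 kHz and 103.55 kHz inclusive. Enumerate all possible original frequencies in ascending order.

Frequencies that alias to 7 kHz are k·fs ± 7 kHz for integer k ≥ 0.
k=0: 7 kHz.
k=1: 45.65 kHz, 59.65 kHz.
k=2: 98.3 kHz, 112.3 kHz.
k=3: 150.95 kHz, 164.95 kHz.
Within [30.5 kHz, 103.55 kHz]: 45.65 kHz, 59.65 kHz, 98.3 kHz.

45.65 kHz, 59.65 kHz, 98.3 kHz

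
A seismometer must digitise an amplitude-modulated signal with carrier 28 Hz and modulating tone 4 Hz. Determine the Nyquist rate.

AM sidebands sit at fc ± fm = 24 Hz and 32 Hz.
Highest-frequency component: 32 Hz.
Nyquist rate = 2 × 32 Hz = 64 Hz.

64 Hz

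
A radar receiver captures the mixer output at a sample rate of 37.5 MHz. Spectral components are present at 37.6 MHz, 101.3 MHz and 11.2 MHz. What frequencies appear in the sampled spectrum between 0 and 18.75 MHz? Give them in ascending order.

0.1 MHz, 11.2 MHz

fs/2 = 18.75 MHz.
37.6 MHz mod fs = 0.1 MHz.
0.1 MHz ≤ fs/2 = 18.75 MHz, appears at 0.1 MHz.
101.3 MHz mod fs = 26.3 MHz.
26.3 MHz > fs/2 = 18.75 MHz, folds to fs − 26.3 MHz = 11.2 MHz.
11.2 MHz ≤ fs/2 = 18.75 MHz, passes unchanged.
Distinct values: {0.1 MHz, 11.2 MHz}.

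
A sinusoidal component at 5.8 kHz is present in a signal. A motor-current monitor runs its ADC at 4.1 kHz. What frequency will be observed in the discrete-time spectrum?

1.7 kHz

5.8 kHz mod fs = 1.7 kHz.
1.7 kHz ≤ fs/2 = 2.05 kHz, appears at 1.7 kHz.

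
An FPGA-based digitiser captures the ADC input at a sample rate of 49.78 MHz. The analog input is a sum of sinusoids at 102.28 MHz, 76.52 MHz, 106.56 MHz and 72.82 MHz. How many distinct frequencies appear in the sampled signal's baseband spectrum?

fs/2 = 24.89 MHz.
102.28 MHz mod fs = 2.72 MHz.
2.72 MHz ≤ fs/2 = 24.89 MHz, appears at 2.72 MHz.
76.52 MHz mod fs = 26.74 MHz.
26.74 MHz > fs/2 = 24.89 MHz, folds to fs − 26.74 MHz = 23.04 MHz.
106.56 MHz mod fs = 7 MHz.
7 MHz ≤ fs/2 = 24.89 MHz, appears at 7 MHz.
72.82 MHz mod fs = 23.04 MHz.
23.04 MHz ≤ fs/2 = 24.89 MHz, appears at 23.04 MHz.
Distinct values: {2.72 MHz, 7 MHz, 23.04 MHz} → 3.

3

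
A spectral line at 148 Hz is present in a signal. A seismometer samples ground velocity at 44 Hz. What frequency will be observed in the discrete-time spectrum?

16 Hz

148 Hz mod fs = 16 Hz.
16 Hz ≤ fs/2 = 22 Hz, appears at 16 Hz.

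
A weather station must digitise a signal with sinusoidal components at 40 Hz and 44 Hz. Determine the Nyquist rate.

Highest-frequency component: 44 Hz.
Nyquist rate = 2 × 44 Hz = 88 Hz.

88 Hz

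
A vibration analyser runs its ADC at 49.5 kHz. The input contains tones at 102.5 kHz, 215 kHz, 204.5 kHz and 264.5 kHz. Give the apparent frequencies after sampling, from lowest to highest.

fs/2 = 24.75 kHz.
102.5 kHz mod fs = 3.5 kHz.
3.5 kHz ≤ fs/2 = 24.75 kHz, appears at 3.5 kHz.
215 kHz mod fs = 17 kHz.
17 kHz ≤ fs/2 = 24.75 kHz, appears at 17 kHz.
204.5 kHz mod fs = 6.5 kHz.
6.5 kHz ≤ fs/2 = 24.75 kHz, appears at 6.5 kHz.
264.5 kHz mod fs = 17 kHz.
17 kHz ≤ fs/2 = 24.75 kHz, appears at 17 kHz.
Distinct values: {3.5 kHz, 6.5 kHz, 17 kHz}.

3.5 kHz, 6.5 kHz, 17 kHz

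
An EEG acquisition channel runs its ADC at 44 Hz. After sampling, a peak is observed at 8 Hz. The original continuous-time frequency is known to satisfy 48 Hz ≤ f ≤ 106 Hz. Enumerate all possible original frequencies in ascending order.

Frequencies that alias to 8 Hz are k·fs ± 8 Hz for integer k ≥ 0.
k=0: 8 Hz.
k=1: 36 Hz, 52 Hz.
k=2: 80 Hz, 96 Hz.
k=3: 124 Hz, 140 Hz.
Within [48 Hz, 106 Hz]: 52 Hz, 80 Hz, 96 Hz.

52 Hz, 80 Hz, 96 Hz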